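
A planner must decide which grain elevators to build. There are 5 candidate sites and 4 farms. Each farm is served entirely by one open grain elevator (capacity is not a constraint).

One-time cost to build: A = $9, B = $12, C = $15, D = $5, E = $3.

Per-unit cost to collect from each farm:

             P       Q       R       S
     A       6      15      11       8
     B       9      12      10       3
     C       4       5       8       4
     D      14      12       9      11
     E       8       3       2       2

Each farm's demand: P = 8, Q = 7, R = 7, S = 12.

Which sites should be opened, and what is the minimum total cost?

Open C and E; minimum total cost 109.

For any fixed open set, each farm goes to its cheapest open site; total = fixed + service.
{C, E}: P→C 4·8=32, Q→E 3·7=21, R→E 2·7=14, S→E 2·12=24. Service 91; fixed 18; total 109.
{C, D, E}: service 91 + fixed 23 = 114
{A, C, E}: P→C 4·8=32, Q→E 3·7=21, R→E 2·7=14, S→E 2·12=24. Service 91; fixed 27; total 118.
{A, B, C, D, E}: P→C 4·8=32, Q→E 3·7=21, R→E 2·7=14, S→E 2·12=24. Service 91; fixed 44; total 135.
No other subset beats 109.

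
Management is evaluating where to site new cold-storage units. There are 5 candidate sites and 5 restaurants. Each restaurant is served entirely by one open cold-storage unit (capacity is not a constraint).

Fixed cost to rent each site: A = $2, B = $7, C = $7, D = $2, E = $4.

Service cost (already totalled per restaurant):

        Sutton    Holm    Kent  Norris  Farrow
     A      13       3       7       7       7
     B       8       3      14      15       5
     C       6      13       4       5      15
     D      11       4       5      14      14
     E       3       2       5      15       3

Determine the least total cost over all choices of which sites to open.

Minimum total cost: 26

For any fixed open set, each restaurant goes to its cheapest open site; total = fixed + service.
{A, E}: Sutton→E 3, Holm→E 2, Kent→E 5, Norris→A 7, Farrow→E 3. Service 20; fixed 6; total 26.
{A, D, E}: service 20 + fixed 8 = 28
{C, E}: service 17 + fixed 11 = 28
{A, B, C, D, E}: service 17 + fixed 22 = 39
No other subset beats 26.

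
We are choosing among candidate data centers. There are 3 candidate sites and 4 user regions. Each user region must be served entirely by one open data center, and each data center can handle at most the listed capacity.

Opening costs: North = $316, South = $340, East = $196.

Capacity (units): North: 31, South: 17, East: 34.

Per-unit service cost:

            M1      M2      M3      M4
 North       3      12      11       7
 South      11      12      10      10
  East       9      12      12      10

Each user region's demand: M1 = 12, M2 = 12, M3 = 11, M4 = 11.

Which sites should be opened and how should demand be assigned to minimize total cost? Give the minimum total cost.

Open {North, East}: M1→North 3·12=36, M2→East 12·12=144, M3→East 12·11=132, M4→North 7·11=77.
Loads: North carries 23/31, East carries 23/34. Service 389; fixed 512; total 901.
Next best feasible plan costs 923.

Minimum total cost: 901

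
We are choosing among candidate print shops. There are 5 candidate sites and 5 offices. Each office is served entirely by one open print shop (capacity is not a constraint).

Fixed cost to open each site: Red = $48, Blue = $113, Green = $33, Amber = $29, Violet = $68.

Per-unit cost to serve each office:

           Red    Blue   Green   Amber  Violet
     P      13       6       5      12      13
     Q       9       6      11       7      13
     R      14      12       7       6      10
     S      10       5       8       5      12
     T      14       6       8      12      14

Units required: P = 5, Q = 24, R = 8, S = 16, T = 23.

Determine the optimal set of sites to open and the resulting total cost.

For any fixed open set, each office goes to its cheapest open site; total = fixed + service.
{Green, Amber}: P→Green 5·5=25, Q→Amber 7·24=168, R→Amber 6·8=48, S→Amber 5·16=80, T→Green 8·23=184. Service 505; fixed 62; total 567.
{Blue, Amber}: P→Blue 6·5=30, Q→Blue 6·24=144, R→Amber 6·8=48, S→Blue 5·16=80, T→Blue 6·23=138. Service 440; fixed 142; total 582.
{Blue, Green}: P→Green 5·5=25, Q→Blue 6·24=144, R→Green 7·8=56, S→Blue 5·16=80, T→Blue 6·23=138. Service 443; fixed 146; total 589.
{Red, Blue, Green, Amber, Violet}: service 435 + fixed 291 = 726
No other subset beats 567.

Open Green and Amber; minimum total cost 567.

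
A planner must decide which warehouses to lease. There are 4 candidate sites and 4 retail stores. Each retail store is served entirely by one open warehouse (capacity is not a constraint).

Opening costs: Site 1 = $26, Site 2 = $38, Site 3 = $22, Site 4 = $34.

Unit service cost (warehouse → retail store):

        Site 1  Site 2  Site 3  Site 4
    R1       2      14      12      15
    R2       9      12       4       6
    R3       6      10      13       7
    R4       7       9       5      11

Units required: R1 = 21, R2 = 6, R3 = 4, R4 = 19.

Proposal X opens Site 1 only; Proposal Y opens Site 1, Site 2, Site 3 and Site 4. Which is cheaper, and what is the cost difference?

Proposal X is cheaper by 26.

Proposal X: {Site 1}: R1→Site 1 2·21=42, R2→Site 1 9·6=54, R3→Site 1 6·4=24, R4→Site 1 7·19=133. Service 253; fixed 26; total 279.
Proposal Y: {Site 1, Site 2, Site 3, Site 4}: R1→Site 1 2·21=42, R2→Site 3 4·6=24, R3→Site 1 6·4=24, R4→Site 3 5·19=95. Service 185; fixed 120; total 305.
Difference: |279 − 305| = 26.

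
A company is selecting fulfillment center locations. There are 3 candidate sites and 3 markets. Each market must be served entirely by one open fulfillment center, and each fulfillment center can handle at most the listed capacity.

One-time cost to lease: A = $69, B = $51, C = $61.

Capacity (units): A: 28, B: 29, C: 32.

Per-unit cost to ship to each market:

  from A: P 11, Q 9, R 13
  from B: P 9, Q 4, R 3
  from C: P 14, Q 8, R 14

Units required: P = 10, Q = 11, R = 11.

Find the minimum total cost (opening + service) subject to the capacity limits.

Minimum total cost: 307

Open {A, B}: P→A 11·10=110, Q→B 4·11=44, R→B 3·11=33.
Loads: A carries 10/28, B carries 22/29. Service 187; fixed 120; total 307.
Next best feasible plan costs 323.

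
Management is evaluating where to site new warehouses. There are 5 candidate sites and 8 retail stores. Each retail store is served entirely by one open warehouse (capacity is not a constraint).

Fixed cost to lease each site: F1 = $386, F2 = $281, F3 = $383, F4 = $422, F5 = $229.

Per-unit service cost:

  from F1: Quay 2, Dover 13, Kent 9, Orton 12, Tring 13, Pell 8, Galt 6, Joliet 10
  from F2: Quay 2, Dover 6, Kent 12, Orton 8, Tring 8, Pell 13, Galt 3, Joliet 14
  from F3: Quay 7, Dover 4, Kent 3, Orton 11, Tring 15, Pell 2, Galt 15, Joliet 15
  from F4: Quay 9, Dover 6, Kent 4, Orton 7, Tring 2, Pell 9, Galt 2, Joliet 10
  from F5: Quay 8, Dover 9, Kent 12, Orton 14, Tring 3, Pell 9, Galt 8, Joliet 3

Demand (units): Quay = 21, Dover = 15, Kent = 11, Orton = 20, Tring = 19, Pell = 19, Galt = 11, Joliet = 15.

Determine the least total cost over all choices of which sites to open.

For any fixed open set, each retail store goes to its cheapest open site; total = fixed + service.
{F2, F5}: Quay→F2 2·21=42, Dover→F2 6·15=90, Kent→F2 12·11=132, Orton→F2 8·20=160, Tring→F5 3·19=57, Pell→F5 9·19=171, Galt→F2 3·11=33, Joliet→F5 3·15=45. Service 730; fixed 510; total 1240.
{F4}: service 844 + fixed 422 = 1266
{F3, F5}: service 688 + fixed 612 = 1300
{F1, F2, F3, F4, F5}: service 418 + fixed 1701 = 2119
No other subset beats 1240.

Minimum total cost: 1240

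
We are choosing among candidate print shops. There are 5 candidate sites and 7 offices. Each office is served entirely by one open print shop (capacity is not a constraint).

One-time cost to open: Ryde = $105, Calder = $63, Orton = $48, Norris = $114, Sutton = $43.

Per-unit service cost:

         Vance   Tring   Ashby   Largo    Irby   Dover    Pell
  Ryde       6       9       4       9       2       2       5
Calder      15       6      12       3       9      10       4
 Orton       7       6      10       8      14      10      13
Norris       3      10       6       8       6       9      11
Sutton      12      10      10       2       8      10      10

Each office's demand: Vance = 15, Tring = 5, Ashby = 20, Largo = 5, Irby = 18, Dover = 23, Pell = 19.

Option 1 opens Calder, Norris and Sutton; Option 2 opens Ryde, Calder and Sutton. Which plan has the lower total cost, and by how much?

Option 1: {Calder, Norris, Sutton}: Vance→Norris 3·15=45, Tring→Calder 6·5=30, Ashby→Norris 6·20=120, Largo→Sutton 2·5=10, Irby→Norris 6·18=108, Dover→Norris 9·23=207, Pell→Calder 4·19=76. Service 596; fixed 220; total 816.
Option 2: {Ryde, Calder, Sutton}: Vance→Ryde 6·15=90, Tring→Calder 6·5=30, Ashby→Ryde 4·20=80, Largo→Sutton 2·5=10, Irby→Ryde 2·18=36, Dover→Ryde 2·23=46, Pell→Calder 4·19=76. Service 368; fixed 211; total 579.
Difference: |816 − 579| = 237.

Option 2 is cheaper by 237.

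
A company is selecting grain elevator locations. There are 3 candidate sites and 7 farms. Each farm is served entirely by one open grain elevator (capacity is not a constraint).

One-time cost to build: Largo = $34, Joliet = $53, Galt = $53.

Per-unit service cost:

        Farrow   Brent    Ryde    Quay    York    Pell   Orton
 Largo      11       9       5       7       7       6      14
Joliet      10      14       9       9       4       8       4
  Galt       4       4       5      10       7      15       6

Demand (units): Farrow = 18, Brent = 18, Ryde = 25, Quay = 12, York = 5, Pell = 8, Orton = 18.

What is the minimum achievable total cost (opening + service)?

For any fixed open set, each farm goes to its cheapest open site; total = fixed + service.
{Largo, Galt}: Farrow→Galt 4·18=72, Brent→Galt 4·18=72, Ryde→Largo 5·25=125, Quay→Largo 7·12=84, York→Largo 7·5=35, Pell→Largo 6·8=48, Orton→Galt 6·18=108. Service 544; fixed 87; total 631.
{Largo, Joliet, Galt}: service 493 + fixed 140 = 633
{Joliet, Galt}: service 533 + fixed 106 = 639
{Largo}: service 904 + fixed 34 = 938
No other subset beats 631.

Minimum total cost: 631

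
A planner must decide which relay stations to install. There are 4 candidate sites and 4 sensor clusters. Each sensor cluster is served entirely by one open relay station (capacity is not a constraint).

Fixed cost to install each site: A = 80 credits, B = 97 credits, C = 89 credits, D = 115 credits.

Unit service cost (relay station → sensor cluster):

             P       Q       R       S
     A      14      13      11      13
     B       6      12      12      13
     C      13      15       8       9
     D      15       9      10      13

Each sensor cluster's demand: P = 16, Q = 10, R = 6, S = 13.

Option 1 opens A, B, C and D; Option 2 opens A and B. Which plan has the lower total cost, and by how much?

Option 2 is cheaper by 104.

Option 1: {A, B, C, D}: P→B 6·16=96, Q→D 9·10=90, R→C 8·6=48, S→C 9·13=117. Service 351; fixed 381; total 732.
Option 2: {A, B}: P→B 6·16=96, Q→B 12·10=120, R→A 11·6=66, S→A 13·13=169. Service 451; fixed 177; total 628.
Difference: |732 − 628| = 104.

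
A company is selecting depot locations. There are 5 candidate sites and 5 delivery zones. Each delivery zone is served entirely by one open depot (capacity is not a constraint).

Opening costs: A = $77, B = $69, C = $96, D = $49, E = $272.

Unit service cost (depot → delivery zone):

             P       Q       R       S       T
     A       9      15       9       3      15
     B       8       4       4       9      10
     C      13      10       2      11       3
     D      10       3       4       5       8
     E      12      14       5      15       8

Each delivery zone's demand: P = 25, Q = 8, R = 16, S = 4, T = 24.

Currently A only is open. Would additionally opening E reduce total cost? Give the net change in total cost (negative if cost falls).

Current service cost with {A}: 861.
Adding E: each delivery zone re-picks its cheapest; new service cost 621, saving 240.
Extra fixed cost: 272. Net change = 272 − 240 = 32.
(Totals: 938 → 970.)

No — net change +32 (cost rises by 32).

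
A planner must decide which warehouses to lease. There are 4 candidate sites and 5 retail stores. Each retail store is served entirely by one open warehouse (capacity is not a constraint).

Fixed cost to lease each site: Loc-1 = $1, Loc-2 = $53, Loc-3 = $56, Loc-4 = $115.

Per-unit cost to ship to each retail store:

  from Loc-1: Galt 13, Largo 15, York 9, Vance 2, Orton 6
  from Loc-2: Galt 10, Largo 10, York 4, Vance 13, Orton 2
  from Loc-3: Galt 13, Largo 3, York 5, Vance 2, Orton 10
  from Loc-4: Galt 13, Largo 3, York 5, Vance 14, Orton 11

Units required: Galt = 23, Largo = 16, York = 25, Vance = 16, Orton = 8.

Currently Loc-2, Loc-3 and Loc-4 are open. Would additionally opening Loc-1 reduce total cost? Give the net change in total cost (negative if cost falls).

Current service cost with {Loc-2, Loc-3, Loc-4}: 426.
Adding Loc-1: each retail store re-picks its cheapest; new service cost 426, saving 0.
Extra fixed cost: 1. Net change = 1 − 0 = 1.
(Totals: 650 → 651.)

No — net change +1 (cost rises by 1).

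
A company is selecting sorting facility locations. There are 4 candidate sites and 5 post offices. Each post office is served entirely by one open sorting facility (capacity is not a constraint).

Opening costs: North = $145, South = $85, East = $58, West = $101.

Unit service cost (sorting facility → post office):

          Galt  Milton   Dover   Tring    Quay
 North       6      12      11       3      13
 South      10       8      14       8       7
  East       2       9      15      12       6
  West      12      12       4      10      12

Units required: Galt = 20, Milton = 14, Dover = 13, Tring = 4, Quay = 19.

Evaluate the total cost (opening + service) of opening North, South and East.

Each post office is assigned to its cheapest site among the open ones.
{North, South, East}: Galt→East 2·20=40, Milton→South 8·14=112, Dover→North 11·13=143, Tring→North 3·4=12, Quay→East 6·19=114. Service 421; fixed 288; total 709.

Total cost: 709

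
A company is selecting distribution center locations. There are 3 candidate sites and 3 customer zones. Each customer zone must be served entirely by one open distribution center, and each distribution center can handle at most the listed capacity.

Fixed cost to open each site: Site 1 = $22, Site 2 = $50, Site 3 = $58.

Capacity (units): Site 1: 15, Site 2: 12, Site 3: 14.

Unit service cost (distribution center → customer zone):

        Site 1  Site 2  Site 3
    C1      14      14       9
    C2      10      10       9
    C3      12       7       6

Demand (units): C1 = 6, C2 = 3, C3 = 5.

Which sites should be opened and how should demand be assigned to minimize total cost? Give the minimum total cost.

Minimum total cost: 169

Open {Site 3}: C1→Site 3 9·6=54, C2→Site 3 9·3=27, C3→Site 3 6·5=30.
Loads: Site 3 carries 14/14. Service 111; fixed 58; total 169.
Next best feasible plan costs 191.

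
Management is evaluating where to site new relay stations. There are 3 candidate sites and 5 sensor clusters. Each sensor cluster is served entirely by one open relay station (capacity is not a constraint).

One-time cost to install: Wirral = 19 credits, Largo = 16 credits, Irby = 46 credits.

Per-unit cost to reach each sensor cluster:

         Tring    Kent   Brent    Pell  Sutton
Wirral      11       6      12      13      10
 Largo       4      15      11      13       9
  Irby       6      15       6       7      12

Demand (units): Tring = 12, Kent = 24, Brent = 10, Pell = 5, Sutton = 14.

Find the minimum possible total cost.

For any fixed open set, each sensor cluster goes to its cheapest open site; total = fixed + service.
{Wirral, Largo, Irby}: Tring→Largo 4·12=48, Kent→Wirral 6·24=144, Brent→Irby 6·10=60, Pell→Irby 7·5=35, Sutton→Largo 9·14=126. Service 413; fixed 81; total 494.
{Wirral, Irby}: service 451 + fixed 65 = 516
{Wirral, Largo}: Tring→Largo 4·12=48, Kent→Wirral 6·24=144, Brent→Largo 11·10=110, Pell→Wirral 13·5=65, Sutton→Largo 9·14=126. Service 493; fixed 35; total 528.
{Largo}: service 709 + fixed 16 = 725
No other subset beats 494.

Minimum total cost: 494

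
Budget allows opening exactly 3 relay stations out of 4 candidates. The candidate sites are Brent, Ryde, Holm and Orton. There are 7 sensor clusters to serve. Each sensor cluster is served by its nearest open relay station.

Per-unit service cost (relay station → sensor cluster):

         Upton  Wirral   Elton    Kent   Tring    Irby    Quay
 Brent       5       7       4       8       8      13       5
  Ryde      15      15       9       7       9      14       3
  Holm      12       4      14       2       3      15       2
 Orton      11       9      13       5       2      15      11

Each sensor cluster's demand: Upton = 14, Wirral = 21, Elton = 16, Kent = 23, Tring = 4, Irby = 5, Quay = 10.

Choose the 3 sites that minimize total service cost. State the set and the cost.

Choose Brent, Holm and Orton; total service cost 357.

With exactly 3 open, each sensor cluster uses its cheapest among the chosen.
{Brent, Holm, Orton}: Upton→Brent 5·14=70, Wirral→Holm 4·21=84, Elton→Brent 4·16=64, Kent→Holm 2·23=46, Tring→Orton 2·4=8, Irby→Brent 13·5=65, Quay→Holm 2·10=20. Service cost 357.
{Brent, Ryde, Holm}: service cost 361
{Brent, Ryde, Orton}: service cost 499
Among all 4 size-3 choices, {Brent, Holm, Orton} is lowest.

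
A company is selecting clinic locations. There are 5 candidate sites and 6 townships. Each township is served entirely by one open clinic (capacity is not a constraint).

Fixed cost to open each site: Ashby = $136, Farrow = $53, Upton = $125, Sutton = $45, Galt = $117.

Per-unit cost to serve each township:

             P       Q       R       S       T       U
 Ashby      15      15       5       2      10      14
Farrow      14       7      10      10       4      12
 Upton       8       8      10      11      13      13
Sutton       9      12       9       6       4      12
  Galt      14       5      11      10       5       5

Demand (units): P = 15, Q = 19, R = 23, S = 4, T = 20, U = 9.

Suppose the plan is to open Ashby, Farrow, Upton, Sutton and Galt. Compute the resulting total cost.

Each township is assigned to its cheapest site among the open ones.
{Ashby, Farrow, Upton, Sutton, Galt}: P→Upton 8·15=120, Q→Galt 5·19=95, R→Ashby 5·23=115, S→Ashby 2·4=8, T→Farrow 4·20=80, U→Galt 5·9=45. Service 463; fixed 476; total 939.

Total cost: 939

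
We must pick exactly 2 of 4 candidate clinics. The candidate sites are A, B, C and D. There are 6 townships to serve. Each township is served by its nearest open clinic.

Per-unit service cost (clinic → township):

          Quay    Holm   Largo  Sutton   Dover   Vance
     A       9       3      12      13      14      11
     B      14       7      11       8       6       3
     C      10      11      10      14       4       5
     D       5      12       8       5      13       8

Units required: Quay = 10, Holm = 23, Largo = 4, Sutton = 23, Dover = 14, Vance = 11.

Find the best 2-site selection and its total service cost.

With exactly 2 open, each township uses its cheapest among the chosen.
{B, D}: Quay→D 5·10=50, Holm→B 7·23=161, Largo→D 8·4=32, Sutton→D 5·23=115, Dover→B 6·14=84, Vance→B 3·11=33. Service cost 475.
{A, B}: service cost 504
{A, D}: service cost 536
Among all 6 size-2 choices, {B, D} is lowest.

Choose B and D; total service cost 475.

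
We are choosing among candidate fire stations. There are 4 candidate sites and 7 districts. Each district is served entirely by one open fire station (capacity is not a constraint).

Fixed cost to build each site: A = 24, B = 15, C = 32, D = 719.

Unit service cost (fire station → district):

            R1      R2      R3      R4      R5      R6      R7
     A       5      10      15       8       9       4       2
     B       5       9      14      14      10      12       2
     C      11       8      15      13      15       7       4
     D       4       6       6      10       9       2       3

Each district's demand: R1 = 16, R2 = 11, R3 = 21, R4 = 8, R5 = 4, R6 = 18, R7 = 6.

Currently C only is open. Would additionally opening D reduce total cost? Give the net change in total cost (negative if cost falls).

Current service cost with {C}: 893.
Adding D: each district re-picks its cheapest; new service cost 426, saving 467.
Extra fixed cost: 719. Net change = 719 − 467 = 252.
(Totals: 925 → 1177.)

No — net change +252 (cost rises by 252).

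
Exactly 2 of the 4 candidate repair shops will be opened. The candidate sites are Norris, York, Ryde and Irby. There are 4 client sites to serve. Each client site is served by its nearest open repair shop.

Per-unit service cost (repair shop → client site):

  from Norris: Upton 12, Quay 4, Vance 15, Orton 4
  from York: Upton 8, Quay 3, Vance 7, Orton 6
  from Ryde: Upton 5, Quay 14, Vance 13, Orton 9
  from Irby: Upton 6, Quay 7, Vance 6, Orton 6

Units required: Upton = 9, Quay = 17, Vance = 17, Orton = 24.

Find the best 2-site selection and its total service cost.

Choose Norris and Irby; total service cost 320.

With exactly 2 open, each client site uses its cheapest among the chosen.
{Norris, Irby}: Upton→Irby 6·9=54, Quay→Norris 4·17=68, Vance→Irby 6·17=102, Orton→Norris 4·24=96. Service cost 320.
{Norris, York}: service cost 338
{York, Irby}: service cost 351
Among all 6 size-2 choices, {Norris, Irby} is lowest.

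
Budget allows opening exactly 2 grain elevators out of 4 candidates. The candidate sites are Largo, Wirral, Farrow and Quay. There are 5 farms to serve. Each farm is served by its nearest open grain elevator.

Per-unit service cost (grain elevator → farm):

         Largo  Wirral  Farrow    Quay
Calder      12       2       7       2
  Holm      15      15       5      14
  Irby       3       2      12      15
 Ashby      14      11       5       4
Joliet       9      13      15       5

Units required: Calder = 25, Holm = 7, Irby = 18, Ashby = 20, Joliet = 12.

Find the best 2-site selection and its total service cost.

With exactly 2 open, each farm uses its cheapest among the chosen.
{Wirral, Quay}: Calder→Wirral 2·25=50, Holm→Quay 14·7=98, Irby→Wirral 2·18=36, Ashby→Quay 4·20=80, Joliet→Quay 5·12=60. Service cost 324.
{Largo, Quay}: service cost 342
{Wirral, Farrow}: service cost 377
Among all 6 size-2 choices, {Wirral, Quay} is lowest.

Choose Wirral and Quay; total service cost 324.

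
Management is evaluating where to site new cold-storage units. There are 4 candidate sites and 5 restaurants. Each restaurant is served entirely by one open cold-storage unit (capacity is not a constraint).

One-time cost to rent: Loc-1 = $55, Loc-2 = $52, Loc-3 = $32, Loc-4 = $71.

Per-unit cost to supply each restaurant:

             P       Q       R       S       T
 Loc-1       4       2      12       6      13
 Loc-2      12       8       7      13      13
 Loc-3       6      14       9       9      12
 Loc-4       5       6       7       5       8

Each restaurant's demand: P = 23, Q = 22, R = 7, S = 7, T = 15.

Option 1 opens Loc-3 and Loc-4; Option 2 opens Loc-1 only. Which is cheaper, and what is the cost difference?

Option 1: {Loc-3, Loc-4}: P→Loc-4 5·23=115, Q→Loc-4 6·22=132, R→Loc-4 7·7=49, S→Loc-4 5·7=35, T→Loc-4 8·15=120. Service 451; fixed 103; total 554.
Option 2: {Loc-1}: P→Loc-1 4·23=92, Q→Loc-1 2·22=44, R→Loc-1 12·7=84, S→Loc-1 6·7=42, T→Loc-1 13·15=195. Service 457; fixed 55; total 512.
Difference: |554 − 512| = 42.

Option 2 is cheaper by 42.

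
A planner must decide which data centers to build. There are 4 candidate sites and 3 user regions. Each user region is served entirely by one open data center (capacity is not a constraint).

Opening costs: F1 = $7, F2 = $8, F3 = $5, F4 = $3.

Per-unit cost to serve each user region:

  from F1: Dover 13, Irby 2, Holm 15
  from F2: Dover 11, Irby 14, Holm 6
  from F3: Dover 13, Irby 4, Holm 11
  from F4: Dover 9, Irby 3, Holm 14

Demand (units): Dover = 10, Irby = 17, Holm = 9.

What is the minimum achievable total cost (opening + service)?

For any fixed open set, each user region goes to its cheapest open site; total = fixed + service.
{F1, F2, F4}: Dover→F4 9·10=90, Irby→F1 2·17=34, Holm→F2 6·9=54. Service 178; fixed 18; total 196.
{F1, F2, F3, F4}: service 178 + fixed 23 = 201
{F2, F4}: Dover→F4 9·10=90, Irby→F4 3·17=51, Holm→F2 6·9=54. Service 195; fixed 11; total 206.
{F4}: service 267 + fixed 3 = 270
No other subset beats 196.

Minimum total cost: 196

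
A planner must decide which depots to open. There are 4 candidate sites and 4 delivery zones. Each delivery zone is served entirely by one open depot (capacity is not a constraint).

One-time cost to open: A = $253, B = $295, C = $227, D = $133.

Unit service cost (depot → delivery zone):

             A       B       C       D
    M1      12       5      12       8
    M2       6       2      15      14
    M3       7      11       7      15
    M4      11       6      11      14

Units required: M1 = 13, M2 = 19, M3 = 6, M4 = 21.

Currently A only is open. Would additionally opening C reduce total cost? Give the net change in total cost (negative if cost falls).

Current service cost with {A}: 543.
Adding C: each delivery zone re-picks its cheapest; new service cost 543, saving 0.
Extra fixed cost: 227. Net change = 227 − 0 = 227.
(Totals: 796 → 1023.)

No — net change +227 (cost rises by 227).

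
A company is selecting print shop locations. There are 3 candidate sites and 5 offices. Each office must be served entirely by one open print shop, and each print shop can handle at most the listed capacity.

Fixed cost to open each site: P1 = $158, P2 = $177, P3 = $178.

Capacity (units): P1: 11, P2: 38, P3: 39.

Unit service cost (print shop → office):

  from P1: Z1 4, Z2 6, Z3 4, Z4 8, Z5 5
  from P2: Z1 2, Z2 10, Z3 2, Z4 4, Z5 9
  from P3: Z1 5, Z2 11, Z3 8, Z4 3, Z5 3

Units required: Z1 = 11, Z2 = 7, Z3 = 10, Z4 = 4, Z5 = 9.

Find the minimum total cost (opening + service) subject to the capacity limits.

Open {P2, P3}: Z1→P2 2·11=22, Z2→P2 10·7=70, Z3→P2 2·10=20, Z4→P3 3·4=12, Z5→P3 3·9=27.
Loads: P2 carries 28/38, P3 carries 13/39. Service 151; fixed 355; total 506.
Next best feasible plan costs 508.

Minimum total cost: 506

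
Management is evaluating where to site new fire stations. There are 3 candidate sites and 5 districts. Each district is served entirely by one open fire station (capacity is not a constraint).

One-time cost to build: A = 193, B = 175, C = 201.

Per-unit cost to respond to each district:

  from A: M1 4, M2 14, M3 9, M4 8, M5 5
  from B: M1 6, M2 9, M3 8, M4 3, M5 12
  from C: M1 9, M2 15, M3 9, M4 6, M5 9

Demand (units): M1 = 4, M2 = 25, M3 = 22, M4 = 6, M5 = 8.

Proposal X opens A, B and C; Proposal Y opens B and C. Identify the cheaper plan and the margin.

Proposal Y is cheaper by 153.

Proposal X: {A, B, C}: M1→A 4·4=16, M2→B 9·25=225, M3→B 8·22=176, M4→B 3·6=18, M5→A 5·8=40. Service 475; fixed 569; total 1044.
Proposal Y: {B, C}: M1→B 6·4=24, M2→B 9·25=225, M3→B 8·22=176, M4→B 3·6=18, M5→C 9·8=72. Service 515; fixed 376; total 891.
Difference: |1044 − 891| = 153.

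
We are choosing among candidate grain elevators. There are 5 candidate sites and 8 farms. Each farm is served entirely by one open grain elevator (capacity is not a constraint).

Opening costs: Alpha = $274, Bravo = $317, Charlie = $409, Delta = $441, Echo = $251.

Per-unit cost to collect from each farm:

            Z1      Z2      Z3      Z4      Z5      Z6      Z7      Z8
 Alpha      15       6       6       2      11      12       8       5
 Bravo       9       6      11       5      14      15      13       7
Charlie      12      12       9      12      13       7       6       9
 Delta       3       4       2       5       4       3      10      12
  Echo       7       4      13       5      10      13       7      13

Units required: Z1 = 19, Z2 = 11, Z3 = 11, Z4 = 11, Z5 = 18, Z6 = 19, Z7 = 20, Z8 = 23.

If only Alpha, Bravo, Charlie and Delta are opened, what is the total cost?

Total cost: 1950

Each farm is assigned to its cheapest site among the open ones.
{Alpha, Bravo, Charlie, Delta}: Z1→Delta 3·19=57, Z2→Delta 4·11=44, Z3→Delta 2·11=22, Z4→Alpha 2·11=22, Z5→Delta 4·18=72, Z6→Delta 3·19=57, Z7→Charlie 6·20=120, Z8→Alpha 5·23=115. Service 509; fixed 1441; total 1950.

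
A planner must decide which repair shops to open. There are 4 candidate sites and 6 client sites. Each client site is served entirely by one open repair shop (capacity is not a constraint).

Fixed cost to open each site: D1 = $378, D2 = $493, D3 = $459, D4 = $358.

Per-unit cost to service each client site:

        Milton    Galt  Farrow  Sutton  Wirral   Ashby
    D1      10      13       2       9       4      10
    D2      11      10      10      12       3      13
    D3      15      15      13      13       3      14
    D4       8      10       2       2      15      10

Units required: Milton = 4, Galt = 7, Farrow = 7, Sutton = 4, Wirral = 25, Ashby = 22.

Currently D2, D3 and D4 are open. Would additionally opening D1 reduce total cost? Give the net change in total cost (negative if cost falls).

No — net change +378 (cost rises by 378).

Current service cost with {D2, D3, D4}: 419.
Adding D1: each client site re-picks its cheapest; new service cost 419, saving 0.
Extra fixed cost: 378. Net change = 378 − 0 = 378.
(Totals: 1729 → 2107.)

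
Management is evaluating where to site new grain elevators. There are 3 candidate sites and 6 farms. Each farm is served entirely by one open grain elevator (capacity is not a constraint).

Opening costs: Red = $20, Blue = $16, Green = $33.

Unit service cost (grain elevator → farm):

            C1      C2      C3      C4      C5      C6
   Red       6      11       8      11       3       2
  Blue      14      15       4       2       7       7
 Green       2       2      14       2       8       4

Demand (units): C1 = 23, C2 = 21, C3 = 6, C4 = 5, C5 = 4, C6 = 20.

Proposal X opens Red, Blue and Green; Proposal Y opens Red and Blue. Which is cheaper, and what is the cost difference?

Proposal X: {Red, Blue, Green}: C1→Green 2·23=46, C2→Green 2·21=42, C3→Blue 4·6=24, C4→Blue 2·5=10, C5→Red 3·4=12, C6→Red 2·20=40. Service 174; fixed 69; total 243.
Proposal Y: {Red, Blue}: C1→Red 6·23=138, C2→Red 11·21=231, C3→Blue 4·6=24, C4→Blue 2·5=10, C5→Red 3·4=12, C6→Red 2·20=40. Service 455; fixed 36; total 491.
Difference: |243 − 491| = 248.

Proposal X is cheaper by 248.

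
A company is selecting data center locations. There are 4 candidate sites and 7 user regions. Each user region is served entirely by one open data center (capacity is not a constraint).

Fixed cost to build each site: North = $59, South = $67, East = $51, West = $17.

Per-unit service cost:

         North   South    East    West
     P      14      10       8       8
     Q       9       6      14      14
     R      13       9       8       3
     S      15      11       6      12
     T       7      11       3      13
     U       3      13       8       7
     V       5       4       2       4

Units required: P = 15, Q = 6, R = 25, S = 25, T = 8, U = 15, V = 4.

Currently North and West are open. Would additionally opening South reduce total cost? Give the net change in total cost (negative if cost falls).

Current service cost with {North, West}: 666.
Adding South: each user region re-picks its cheapest; new service cost 623, saving 43.
Extra fixed cost: 67. Net change = 67 − 43 = 24.
(Totals: 742 → 766.)

No — net change +24 (cost rises by 24).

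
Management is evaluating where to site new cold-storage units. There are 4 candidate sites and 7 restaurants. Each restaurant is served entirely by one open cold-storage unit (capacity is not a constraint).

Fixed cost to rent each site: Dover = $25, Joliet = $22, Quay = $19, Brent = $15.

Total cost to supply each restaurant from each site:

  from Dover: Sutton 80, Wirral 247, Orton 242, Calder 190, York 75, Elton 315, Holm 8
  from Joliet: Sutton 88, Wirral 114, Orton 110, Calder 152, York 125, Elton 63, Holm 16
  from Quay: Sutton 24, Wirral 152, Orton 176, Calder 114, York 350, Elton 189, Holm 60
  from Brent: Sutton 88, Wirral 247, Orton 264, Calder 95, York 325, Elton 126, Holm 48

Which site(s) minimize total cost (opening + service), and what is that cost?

For any fixed open set, each restaurant goes to its cheapest open site; total = fixed + service.
{Dover, Joliet, Quay, Brent}: Sutton→Quay 24, Wirral→Joliet 114, Orton→Joliet 110, Calder→Brent 95, York→Dover 75, Elton→Joliet 63, Holm→Dover 8. Service 489; fixed 81; total 570.
{Dover, Joliet, Quay}: service 508 + fixed 66 = 574
{Joliet, Quay, Brent}: service 547 + fixed 56 = 603
{Brent}: Sutton→Brent 88, Wirral→Brent 247, Orton→Brent 264, Calder→Brent 95, York→Brent 325, Elton→Brent 126, Holm→Brent 48. Service 1193; fixed 15; total 1208.
No other subset beats 570.

Open Dover, Joliet, Quay and Brent; minimum total cost 570.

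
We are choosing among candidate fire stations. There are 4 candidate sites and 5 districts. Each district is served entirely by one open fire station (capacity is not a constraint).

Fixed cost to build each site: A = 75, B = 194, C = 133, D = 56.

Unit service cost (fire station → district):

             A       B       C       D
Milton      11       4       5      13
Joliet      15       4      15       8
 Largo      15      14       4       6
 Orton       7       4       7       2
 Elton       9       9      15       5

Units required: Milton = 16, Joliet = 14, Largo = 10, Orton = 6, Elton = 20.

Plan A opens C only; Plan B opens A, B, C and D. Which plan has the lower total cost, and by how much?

Plan B is cheaper by 75.

Plan A: {C}: Milton→C 5·16=80, Joliet→C 15·14=210, Largo→C 4·10=40, Orton→C 7·6=42, Elton→C 15·20=300. Service 672; fixed 133; total 805.
Plan B: {A, B, C, D}: Milton→B 4·16=64, Joliet→B 4·14=56, Largo→C 4·10=40, Orton→D 2·6=12, Elton→D 5·20=100. Service 272; fixed 458; total 730.
Difference: |805 − 730| = 75.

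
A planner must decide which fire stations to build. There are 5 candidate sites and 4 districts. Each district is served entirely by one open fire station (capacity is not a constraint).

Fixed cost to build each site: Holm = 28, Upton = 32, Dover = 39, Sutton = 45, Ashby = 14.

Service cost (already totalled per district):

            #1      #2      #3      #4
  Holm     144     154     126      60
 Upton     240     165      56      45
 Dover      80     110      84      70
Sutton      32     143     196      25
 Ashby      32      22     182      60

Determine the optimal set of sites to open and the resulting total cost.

Open Upton and Ashby; minimum total cost 201.

For any fixed open set, each district goes to its cheapest open site; total = fixed + service.
{Upton, Ashby}: #1→Ashby 32, #2→Ashby 22, #3→Upton 56, #4→Upton 45. Service 155; fixed 46; total 201.
{Upton, Sutton, Ashby}: service 135 + fixed 91 = 226
{Holm, Upton, Ashby}: service 155 + fixed 74 = 229
{Holm, Upton, Dover, Sutton, Ashby}: service 135 + fixed 158 = 293
No other subset beats 201.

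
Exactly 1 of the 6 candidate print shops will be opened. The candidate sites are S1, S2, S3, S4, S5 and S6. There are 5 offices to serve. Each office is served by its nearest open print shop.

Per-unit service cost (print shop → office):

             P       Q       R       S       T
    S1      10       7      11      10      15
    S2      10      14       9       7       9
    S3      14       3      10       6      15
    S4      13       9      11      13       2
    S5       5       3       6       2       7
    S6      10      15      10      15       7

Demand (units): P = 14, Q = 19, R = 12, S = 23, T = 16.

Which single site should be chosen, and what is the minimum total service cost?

Choose S5 only; total service cost 357.

With exactly 1 open, each office uses its cheapest among the chosen.
{S5}: P→S5 5·14=70, Q→S5 3·19=57, R→S5 6·12=72, S→S5 2·23=46, T→S5 7·16=112. Service cost 357.
{S3}: service cost 751
{S4}: service cost 816
Among all 6 size-1 choices, {S5} is lowest.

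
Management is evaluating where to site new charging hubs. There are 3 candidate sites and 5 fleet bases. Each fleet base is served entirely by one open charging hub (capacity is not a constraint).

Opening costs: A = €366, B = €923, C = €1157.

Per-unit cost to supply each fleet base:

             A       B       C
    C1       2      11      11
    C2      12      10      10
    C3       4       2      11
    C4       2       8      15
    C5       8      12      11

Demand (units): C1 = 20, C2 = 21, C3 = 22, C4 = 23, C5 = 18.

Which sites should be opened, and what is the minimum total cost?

Open A only; minimum total cost 936.

For any fixed open set, each fleet base goes to its cheapest open site; total = fixed + service.
{A}: C1→A 2·20=40, C2→A 12·21=252, C3→A 4·22=88, C4→A 2·23=46, C5→A 8·18=144. Service 570; fixed 366; total 936.
{A, B}: C1→A 2·20=40, C2→B 10·21=210, C3→B 2·22=44, C4→A 2·23=46, C5→A 8·18=144. Service 484; fixed 1289; total 1773.
{B}: service 874 + fixed 923 = 1797
{A, B, C}: service 484 + fixed 2446 = 2930
No other subset beats 936.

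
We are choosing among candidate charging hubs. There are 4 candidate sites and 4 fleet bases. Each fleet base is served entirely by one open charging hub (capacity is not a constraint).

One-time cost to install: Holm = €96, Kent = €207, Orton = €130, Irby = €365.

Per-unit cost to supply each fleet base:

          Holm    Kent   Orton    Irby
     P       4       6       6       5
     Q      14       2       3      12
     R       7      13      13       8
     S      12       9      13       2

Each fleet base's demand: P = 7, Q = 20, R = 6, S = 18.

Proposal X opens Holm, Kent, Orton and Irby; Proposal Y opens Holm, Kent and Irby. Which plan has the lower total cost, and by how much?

Proposal Y is cheaper by 130.

Proposal X: {Holm, Kent, Orton, Irby}: P→Holm 4·7=28, Q→Kent 2·20=40, R→Holm 7·6=42, S→Irby 2·18=36. Service 146; fixed 798; total 944.
Proposal Y: {Holm, Kent, Irby}: P→Holm 4·7=28, Q→Kent 2·20=40, R→Holm 7·6=42, S→Irby 2·18=36. Service 146; fixed 668; total 814.
Difference: |944 − 814| = 130.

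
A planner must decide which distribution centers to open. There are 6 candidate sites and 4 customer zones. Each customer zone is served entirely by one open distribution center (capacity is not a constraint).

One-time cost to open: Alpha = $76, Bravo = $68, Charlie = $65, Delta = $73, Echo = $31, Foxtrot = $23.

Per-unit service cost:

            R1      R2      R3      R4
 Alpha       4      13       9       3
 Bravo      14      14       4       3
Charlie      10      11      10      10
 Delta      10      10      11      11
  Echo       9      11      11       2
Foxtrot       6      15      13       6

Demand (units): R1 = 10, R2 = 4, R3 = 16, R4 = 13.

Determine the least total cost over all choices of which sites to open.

For any fixed open set, each customer zone goes to its cheapest open site; total = fixed + service.
{Bravo, Foxtrot}: R1→Foxtrot 6·10=60, R2→Bravo 14·4=56, R3→Bravo 4·16=64, R4→Bravo 3·13=39. Service 219; fixed 91; total 310.
{Bravo, Echo, Foxtrot}: R1→Foxtrot 6·10=60, R2→Echo 11·4=44, R3→Bravo 4·16=64, R4→Echo 2·13=26. Service 194; fixed 122; total 316.
{Bravo, Echo}: R1→Echo 9·10=90, R2→Echo 11·4=44, R3→Bravo 4·16=64, R4→Echo 2·13=26. Service 224; fixed 99; total 323.
{Alpha, Bravo, Charlie, Delta, Echo, Foxtrot}: R1→Alpha 4·10=40, R2→Delta 10·4=40, R3→Bravo 4·16=64, R4→Echo 2·13=26. Service 170; fixed 336; total 506.
No other subset beats 310.

Minimum total cost: 310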